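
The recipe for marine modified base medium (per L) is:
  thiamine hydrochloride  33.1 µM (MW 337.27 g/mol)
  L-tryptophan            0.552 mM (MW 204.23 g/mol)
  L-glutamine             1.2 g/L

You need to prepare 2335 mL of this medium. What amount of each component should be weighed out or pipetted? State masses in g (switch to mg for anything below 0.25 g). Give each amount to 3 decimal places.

thiamine hydrochloride 26.067 mg; L-tryptophan 0.263 g; L-glutamine 2.802 g

Scale factor relative to 1 L: 2.335.
thiamine hydrochloride: 33.1 µmol/L × 337.27 g/mol × 2.335 L ÷ 1000 = 26.067 mg
L-tryptophan: 0.552 mmol/L × 204.23 g/mol × 2.335 L ÷ 1000 = 0.263 g
L-glutamine: 1.2 g/L × 2.335 L = 2.802 g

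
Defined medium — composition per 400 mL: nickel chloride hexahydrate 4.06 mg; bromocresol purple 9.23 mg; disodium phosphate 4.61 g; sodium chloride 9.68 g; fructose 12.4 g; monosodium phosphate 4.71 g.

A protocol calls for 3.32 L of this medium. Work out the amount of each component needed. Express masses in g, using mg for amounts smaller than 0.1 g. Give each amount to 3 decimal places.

nickel chloride hexahydrate 33.698 mg; bromocresol purple 76.609 mg; disodium phosphate 38.263 g; sodium chloride 80.344 g; fructose 102.920 g; monosodium phosphate 39.093 g

Ratio of target to recipe volume: 3320 / 400 = 8.3.
nickel chloride hexahydrate: 4.06 mg × (3320 mL / 400 mL) = 33.698 mg
bromocresol purple: 9.23 mg × (3320 mL / 400 mL) = 76.609 mg
disodium phosphate: 4.61 g × (3320 mL / 400 mL) = 38.263 g
sodium chloride: 9.68 g × (3320 mL / 400 mL) = 80.344 g
fructose: 12.4 g × (3320 mL / 400 mL) = 102.920 g
monosodium phosphate: 4.71 g × (3320 mL / 400 mL) = 39.093 g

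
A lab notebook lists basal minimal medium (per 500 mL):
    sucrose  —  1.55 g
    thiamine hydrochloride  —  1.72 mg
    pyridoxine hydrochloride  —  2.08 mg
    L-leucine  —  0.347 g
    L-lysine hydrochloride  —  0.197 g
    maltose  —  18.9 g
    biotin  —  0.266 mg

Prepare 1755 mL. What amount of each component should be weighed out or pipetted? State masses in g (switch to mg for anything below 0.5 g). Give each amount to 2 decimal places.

Scale factor = 1755 mL / 500 mL = 3.51.
sucrose: 1.55 g × (1755 mL / 500 mL) = 5.44 g
thiamine hydrochloride: 1.72 mg × (1755 mL / 500 mL) = 6.04 mg
pyridoxine hydrochloride: 2.08 mg × (1755 mL / 500 mL) = 7.30 mg
L-leucine: 0.347 g × (1755 mL / 500 mL) = 1.22 g
L-lysine hydrochloride: 0.197 g × (1755 mL / 500 mL) = 0.69 g
maltose: 18.9 g × (1755 mL / 500 mL) = 66.34 g
biotin: 0.266 mg × (1755 mL / 500 mL) = 0.93 mg

sucrose 5.44 g; thiamine hydrochloride 6.04 mg; pyridoxine hydrochloride 7.30 mg; L-leucine 1.22 g; L-lysine hydrochloride 0.69 g; maltose 66.34 g; biotin 0.93 mg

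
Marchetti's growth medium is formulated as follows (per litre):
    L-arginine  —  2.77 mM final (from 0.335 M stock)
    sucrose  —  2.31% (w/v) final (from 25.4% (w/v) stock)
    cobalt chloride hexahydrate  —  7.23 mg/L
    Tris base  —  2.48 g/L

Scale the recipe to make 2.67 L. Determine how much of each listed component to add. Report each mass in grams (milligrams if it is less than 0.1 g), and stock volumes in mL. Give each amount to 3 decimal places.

L-arginine 22.077 mL; sucrose 242.823 mL; cobalt chloride hexahydrate 19.304 mg; Tris base 6.622 g

Working volume: 2.67 L.
L-arginine: dilute stock: 2.77 mM × 2670 mL ÷ 335 mM = 22.077 mL
sucrose: V = C2·V2/C1 = 2.31% ÷ 25.4% × 2670 mL = 242.823 mL
cobalt chloride hexahydrate: 7.23 mg/L × 2.67 L = 19.304 mg
Tris base: 2.48 g/L × 2.67 L = 6.622 g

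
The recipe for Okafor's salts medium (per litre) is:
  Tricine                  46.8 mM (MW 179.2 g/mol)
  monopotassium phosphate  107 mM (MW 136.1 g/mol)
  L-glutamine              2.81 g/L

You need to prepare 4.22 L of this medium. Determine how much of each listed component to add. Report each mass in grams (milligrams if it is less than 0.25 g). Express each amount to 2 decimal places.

Working volume: 4.22 L.
Tricine: 46.8 mmol/L × 179.2 g/mol × 4.22 L ÷ 1000 = 35.39 g
monopotassium phosphate: 107 mmol/L × 136.1 g/mol × 4.22 L ÷ 1000 = 61.45 g
L-glutamine: 2.81 g/L × 4.22 L = 11.86 g

Tricine 35.39 g; monopotassium phosphate 61.45 g; L-glutamine 11.86 g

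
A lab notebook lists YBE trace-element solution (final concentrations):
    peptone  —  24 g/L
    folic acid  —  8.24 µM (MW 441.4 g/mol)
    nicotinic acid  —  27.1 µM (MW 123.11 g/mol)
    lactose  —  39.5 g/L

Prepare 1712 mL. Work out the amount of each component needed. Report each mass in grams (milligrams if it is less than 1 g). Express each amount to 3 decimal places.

Working volume: 1712 mL = 1.712 L.
peptone: 24 g/L × 1.712 L = 41.088 g
folic acid: 8.24 µmol/L × 441.4 g/mol × 1.712 L ÷ 1000 = 6.227 mg
nicotinic acid: 27.1 µmol/L × 123.11 g/mol × 1.712 L ÷ 1000 = 5.712 mg
lactose: 39.5 g/L × 1.712 L = 67.624 g

peptone 41.088 g; folic acid 6.227 mg; nicotinic acid 5.712 mg; lactose 67.624 g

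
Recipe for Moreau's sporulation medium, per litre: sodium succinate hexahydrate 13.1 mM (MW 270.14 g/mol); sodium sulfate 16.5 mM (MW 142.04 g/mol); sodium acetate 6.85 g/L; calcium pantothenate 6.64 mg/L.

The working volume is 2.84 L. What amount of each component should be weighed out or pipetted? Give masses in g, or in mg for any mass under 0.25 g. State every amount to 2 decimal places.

Working volume: 2.84 L.
sodium succinate hexahydrate: 13.1 mmol/L × 270.14 g/mol × 2.84 L ÷ 1000 = 10.05 g
sodium sulfate: 16.5 mmol/L × 142.04 g/mol × 2.84 L ÷ 1000 = 6.66 g
sodium acetate: 6.85 g/L × 2.84 L = 19.45 g
calcium pantothenate: 6.64 mg/L × 2.84 L = 18.86 mg

sodium succinate hexahydrate 10.05 g; sodium sulfate 6.66 g; sodium acetate 19.45 g; calcium pantothenate 18.86 mg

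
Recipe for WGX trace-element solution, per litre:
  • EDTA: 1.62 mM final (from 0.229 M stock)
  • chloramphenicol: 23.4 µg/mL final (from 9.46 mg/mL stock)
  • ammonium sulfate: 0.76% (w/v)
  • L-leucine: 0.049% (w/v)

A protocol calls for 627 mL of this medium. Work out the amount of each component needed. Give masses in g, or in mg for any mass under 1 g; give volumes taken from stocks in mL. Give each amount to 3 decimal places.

Working volume: 627 mL = 0.627 L.
EDTA: dilute stock: 1.62 mM × 627 mL ÷ 229 mM = 4.436 mL
chloramphenicol: dilute stock: 23.4 µg/mL × 627 mL ÷ 9460 µg/mL = 1.551 mL
ammonium sulfate: 0.76% w/v = 7.6 g/L → 7.6 × 0.627 L = 4.765 g
L-leucine: 0.049% w/v = 0.49 g/L → 0.49 × 0.627 L = 0.30723 g = 307.230 mg

EDTA 4.436 mL; chloramphenicol 1.551 mL; ammonium sulfate 4.765 g; L-leucine 307.230 mg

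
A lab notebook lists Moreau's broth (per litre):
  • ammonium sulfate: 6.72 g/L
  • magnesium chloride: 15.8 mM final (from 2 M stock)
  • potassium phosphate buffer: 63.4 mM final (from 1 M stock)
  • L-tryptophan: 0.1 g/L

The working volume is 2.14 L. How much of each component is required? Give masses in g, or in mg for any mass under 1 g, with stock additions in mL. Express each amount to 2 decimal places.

ammonium sulfate 14.38 g; magnesium chloride 16.91 mL; potassium phosphate buffer 135.68 mL; L-tryptophan 214.00 mg

Working volume: 2.14 L.
ammonium sulfate: 6.72 g/L × 2.14 L = 14.38 g
magnesium chloride: dilute stock: 15.8 mM × 2140 mL ÷ 2000 mM = 16.91 mL
potassium phosphate buffer: V = C2·V2/C1 = 63.4 mM × 2140 mL ÷ 1000 mM = 135.68 mL
L-tryptophan: 0.1 g/L × 2.14 L = 0.214 g = 214.00 mg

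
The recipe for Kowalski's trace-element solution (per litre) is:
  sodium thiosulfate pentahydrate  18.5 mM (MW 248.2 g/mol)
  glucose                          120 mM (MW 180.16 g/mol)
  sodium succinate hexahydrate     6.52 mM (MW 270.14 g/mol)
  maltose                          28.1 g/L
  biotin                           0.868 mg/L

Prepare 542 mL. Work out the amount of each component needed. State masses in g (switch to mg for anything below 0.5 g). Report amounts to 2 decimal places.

Scale factor relative to 1 L: 0.542.
sodium thiosulfate pentahydrate: 18.5 mmol/L × 248.2 g/mol × 0.542 L ÷ 1000 = 2.49 g
glucose: 120 mmol/L × 180.16 g/mol × 0.542 L ÷ 1000 = 11.72 g
sodium succinate hexahydrate: 6.52 mmol/L × 270.14 g/mol × 0.542 L ÷ 1000 = 0.95 g
maltose: 28.1 g/L × 0.542 L = 15.23 g
biotin: 0.868 mg/L × 0.542 L = 0.47 mg

sodium thiosulfate pentahydrate 2.49 g; glucose 11.72 g; sodium succinate hexahydrate 0.95 g; maltose 15.23 g; biotin 0.47 mg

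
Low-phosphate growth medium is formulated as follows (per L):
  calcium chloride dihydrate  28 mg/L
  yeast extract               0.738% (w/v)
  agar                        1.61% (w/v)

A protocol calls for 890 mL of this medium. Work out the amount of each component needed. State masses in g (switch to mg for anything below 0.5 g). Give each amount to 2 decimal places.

calcium chloride dihydrate 24.92 mg; yeast extract 6.57 g; agar 14.33 g

Scale factor relative to 1 L: 0.89.
calcium chloride dihydrate: 28 mg/L × 0.89 L = 24.92 mg
yeast extract: 0.738 g per 100 mL × 890 mL ÷ 100 = 6.57 g
agar: 1.61% w/v = 16.1 g/L → 16.1 × 0.89 L = 14.33 g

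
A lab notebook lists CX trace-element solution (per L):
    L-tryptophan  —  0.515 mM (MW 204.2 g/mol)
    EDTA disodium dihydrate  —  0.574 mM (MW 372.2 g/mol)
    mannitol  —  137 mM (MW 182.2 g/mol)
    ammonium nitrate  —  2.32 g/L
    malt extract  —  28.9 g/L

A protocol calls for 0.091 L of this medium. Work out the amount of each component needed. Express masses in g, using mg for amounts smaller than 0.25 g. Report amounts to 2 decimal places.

L-tryptophan 9.57 mg; EDTA disodium dihydrate 19.44 mg; mannitol 2.27 g; ammonium nitrate 211.12 mg; malt extract 2.63 g

Scale factor relative to 1 L: 0.091.
L-tryptophan: 0.515 mmol/L × 204.2 mg/mmol × 0.091 L = 9.57 mg
EDTA disodium dihydrate: 0.574 mmol/L × 372.2 mg/mmol × 0.091 L = 19.44 mg
mannitol: 137 mmol/L × 182.2 g/mol × 0.091 L ÷ 1000 = 2.27 g
ammonium nitrate: 2.32 g/L × 0.091 L = 0.21112 g = 211.12 mg
malt extract: 28.9 g/L × 0.091 L = 2.63 g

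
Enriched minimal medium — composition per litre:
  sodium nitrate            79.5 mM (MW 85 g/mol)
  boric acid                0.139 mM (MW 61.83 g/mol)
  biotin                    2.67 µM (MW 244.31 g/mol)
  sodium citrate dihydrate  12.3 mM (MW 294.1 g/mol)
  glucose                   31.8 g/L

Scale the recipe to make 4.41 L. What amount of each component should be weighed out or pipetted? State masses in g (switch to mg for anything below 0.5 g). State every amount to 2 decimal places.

Scale factor relative to 1 L: 4.41.
sodium nitrate: 79.5 mmol/L × 85 g/mol × 4.41 L ÷ 1000 = 29.80 g
boric acid: 0.139 mmol/L × 61.83 mg/mmol × 4.41 L = 37.90 mg
biotin: 2.67 µmol/L × 244.31 g/mol × 4.41 L ÷ 1000 = 2.88 mg
sodium citrate dihydrate: 12.3 mmol/L × 294.1 g/mol × 4.41 L ÷ 1000 = 15.95 g
glucose: 31.8 g/L × 4.41 L = 140.24 g

sodium nitrate 29.80 g; boric acid 37.90 mg; biotin 2.88 mg; sodium citrate dihydrate 15.95 g; glucose 140.24 g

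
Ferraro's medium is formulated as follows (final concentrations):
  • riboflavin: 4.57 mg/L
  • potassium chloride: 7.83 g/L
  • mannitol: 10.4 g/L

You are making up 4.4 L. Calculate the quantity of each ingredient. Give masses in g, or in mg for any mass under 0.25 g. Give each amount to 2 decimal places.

Working volume: 4.4 L.
riboflavin: 4.57 mg/L × 4.4 L = 20.11 mg
potassium chloride: 7.83 g/L × 4.4 L = 34.45 g
mannitol: 10.4 g/L × 4.4 L = 45.76 g

riboflavin 20.11 mg; potassium chloride 34.45 g; mannitol 45.76 g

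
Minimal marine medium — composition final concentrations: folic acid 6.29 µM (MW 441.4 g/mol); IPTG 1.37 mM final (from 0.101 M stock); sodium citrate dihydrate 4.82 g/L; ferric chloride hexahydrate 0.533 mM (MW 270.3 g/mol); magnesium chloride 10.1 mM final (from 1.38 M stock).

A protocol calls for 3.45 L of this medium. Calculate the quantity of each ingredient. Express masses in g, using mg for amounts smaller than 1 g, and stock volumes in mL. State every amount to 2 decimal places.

Scale factor relative to 1 L: 3.45.
folic acid: 6.29 µmol/L × 441.4 g/mol × 3.45 L ÷ 1000 = 9.58 mg
IPTG: V = C2·V2/C1 = 1.37 mM × 3450 mL ÷ 101 mM = 46.80 mL
sodium citrate dihydrate: 4.82 g/L × 3.45 L = 16.63 g
ferric chloride hexahydrate: 0.533 mmol/L × 270.3 mg/mmol × 3.45 L = 497.04 mg
magnesium chloride: V = C2·V2/C1 = 10.1 mM × 3450 mL ÷ 1380 mM = 25.25 mL

folic acid 9.58 mg; IPTG 46.80 mL; sodium citrate dihydrate 16.63 g; ferric chloride hexahydrate 497.04 mg; magnesium chloride 25.25 mL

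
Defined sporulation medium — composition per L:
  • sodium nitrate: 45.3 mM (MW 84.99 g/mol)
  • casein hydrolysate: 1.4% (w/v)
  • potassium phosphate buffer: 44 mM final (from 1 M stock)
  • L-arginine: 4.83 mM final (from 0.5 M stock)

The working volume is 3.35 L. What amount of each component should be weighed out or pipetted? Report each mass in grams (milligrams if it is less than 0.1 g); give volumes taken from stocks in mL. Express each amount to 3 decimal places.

Working volume: 3.35 L.
sodium nitrate: 45.3 mmol/L × 84.99 g/mol × 3.35 L ÷ 1000 = 12.898 g
casein hydrolysate: 1.4 g per 100 mL × 3350 mL ÷ 100 = 46.900 g
potassium phosphate buffer: dilute stock: 44 mM × 3350 mL ÷ 1000 mM = 147.400 mL
L-arginine: C1V1 = C2V2 → 4.83 mM × 3350 mL ÷ 500 mM = 32.361 mL

sodium nitrate 12.898 g; casein hydrolysate 46.900 g; potassium phosphate buffer 147.400 mL; L-arginine 32.361 mL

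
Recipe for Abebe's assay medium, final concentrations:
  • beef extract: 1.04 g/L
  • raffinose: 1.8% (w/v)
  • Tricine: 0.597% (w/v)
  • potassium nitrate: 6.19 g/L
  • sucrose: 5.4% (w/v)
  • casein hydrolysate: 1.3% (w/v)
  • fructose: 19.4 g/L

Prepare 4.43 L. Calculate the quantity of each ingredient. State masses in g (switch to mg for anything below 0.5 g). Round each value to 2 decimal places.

Working volume: 4.43 L.
beef extract: 1.04 g/L × 4.43 L = 4.61 g
raffinose: 1.8 g per 100 mL × 4430 mL ÷ 100 = 79.74 g
Tricine: 0.597% w/v = 5.97 g/L → 5.97 × 4.43 L = 26.45 g
potassium nitrate: 6.19 g/L × 4.43 L = 27.42 g
sucrose: 5.4 g per 100 mL × 4430 mL ÷ 100 = 239.22 g
casein hydrolysate: 1.3% w/v = 13 g/L → 13 × 4.43 L = 57.59 g
fructose: 19.4 g/L × 4.43 L = 85.94 g

beef extract 4.61 g; raffinose 79.74 g; Tricine 26.45 g; potassium nitrate 27.42 g; sucrose 239.22 g; casein hydrolysate 57.59 g; fructose 85.94 g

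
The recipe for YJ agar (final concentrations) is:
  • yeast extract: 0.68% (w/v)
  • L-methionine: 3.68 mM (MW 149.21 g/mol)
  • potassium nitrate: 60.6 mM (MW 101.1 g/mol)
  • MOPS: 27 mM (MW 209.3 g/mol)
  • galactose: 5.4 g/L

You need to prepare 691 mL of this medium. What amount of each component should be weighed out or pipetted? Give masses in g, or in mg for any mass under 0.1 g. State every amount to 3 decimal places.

yeast extract 4.699 g; L-methionine 0.379 g; potassium nitrate 4.234 g; MOPS 3.905 g; galactose 3.731 g

Working volume: 691 mL = 0.691 L.
yeast extract: 0.68% w/v = 6.8 g/L → 6.8 × 0.691 L = 4.699 g
L-methionine: 3.68 mmol/L × 149.21 g/mol × 0.691 L ÷ 1000 = 0.379 g
potassium nitrate: 60.6 mmol/L × 101.1 g/mol × 0.691 L ÷ 1000 = 4.234 g
MOPS: 27 mmol/L × 209.3 g/mol × 0.691 L ÷ 1000 = 3.905 g
galactose: 5.4 g/L × 0.691 L = 3.731 g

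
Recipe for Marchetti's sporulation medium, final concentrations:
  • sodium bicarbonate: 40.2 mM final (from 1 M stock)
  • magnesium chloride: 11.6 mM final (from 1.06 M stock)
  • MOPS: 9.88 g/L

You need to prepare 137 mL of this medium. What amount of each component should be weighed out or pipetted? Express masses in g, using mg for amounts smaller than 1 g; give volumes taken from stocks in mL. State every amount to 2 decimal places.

sodium bicarbonate 5.51 mL; magnesium chloride 1.50 mL; MOPS 1.35 g

Scale factor relative to 1 L: 0.137.
sodium bicarbonate: dilute stock: 40.2 mM × 137 mL ÷ 1000 mM = 5.51 mL
magnesium chloride: C1V1 = C2V2 → 11.6 mM × 137 mL ÷ 1060 mM = 1.50 mL
MOPS: 9.88 g/L × 0.137 L = 1.35 g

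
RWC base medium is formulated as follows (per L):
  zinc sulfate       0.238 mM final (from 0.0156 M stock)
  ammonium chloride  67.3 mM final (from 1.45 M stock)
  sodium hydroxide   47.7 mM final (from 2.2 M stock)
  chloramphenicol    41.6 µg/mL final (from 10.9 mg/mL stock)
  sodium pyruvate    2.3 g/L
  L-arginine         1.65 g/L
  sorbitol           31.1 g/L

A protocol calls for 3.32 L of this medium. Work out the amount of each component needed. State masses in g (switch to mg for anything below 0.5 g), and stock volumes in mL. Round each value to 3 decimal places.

Scale factor relative to 1 L: 3.32.
zinc sulfate: V = C2·V2/C1 = 0.238 mM × 3320 mL ÷ 15.6 mM = 50.651 mL
ammonium chloride: V = C2·V2/C1 = 67.3 mM × 3320 mL ÷ 1450 mM = 154.094 mL
sodium hydroxide: C1V1 = C2V2 → 47.7 mM × 3320 mL ÷ 2200 mM = 71.984 mL
chloramphenicol: dilute stock: 41.6 µg/mL × 3320 mL ÷ 10900 µg/mL = 12.671 mL
sodium pyruvate: 2.3 g/L × 3.32 L = 7.636 g
L-arginine: 1.65 g/L × 3.32 L = 5.478 g
sorbitol: 31.1 g/L × 3.32 L = 103.252 g

zinc sulfate 50.651 mL; ammonium chloride 154.094 mL; sodium hydroxide 71.984 mL; chloramphenicol 12.671 mL; sodium pyruvate 7.636 g; L-arginine 5.478 g; sorbitol 103.252 g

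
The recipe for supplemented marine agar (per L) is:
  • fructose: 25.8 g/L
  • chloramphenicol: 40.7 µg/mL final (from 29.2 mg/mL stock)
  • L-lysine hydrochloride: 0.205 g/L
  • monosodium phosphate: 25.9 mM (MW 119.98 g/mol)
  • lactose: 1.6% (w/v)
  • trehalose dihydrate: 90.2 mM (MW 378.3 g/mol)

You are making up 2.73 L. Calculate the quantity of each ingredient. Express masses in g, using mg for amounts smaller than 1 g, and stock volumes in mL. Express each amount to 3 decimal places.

Working volume: 2.73 L.
fructose: 25.8 g/L × 2.73 L = 70.434 g
chloramphenicol: dilute stock: 40.7 µg/mL × 2730 mL ÷ 29200 µg/mL = 3.805 mL
L-lysine hydrochloride: 0.205 g/L × 2.73 L = 0.55965 g = 559.650 mg
monosodium phosphate: 25.9 mmol/L × 119.98 g/mol × 2.73 L ÷ 1000 = 8.483 g
lactose: 1.6% w/v = 16 g/L → 16 × 2.73 L = 43.680 g
trehalose dihydrate: 90.2 mmol/L × 378.3 g/mol × 2.73 L ÷ 1000 = 93.155 g

fructose 70.434 g; chloramphenicol 3.805 mL; L-lysine hydrochloride 559.650 mg; monosodium phosphate 8.483 g; lactose 43.680 g; trehalose dihydrate 93.155 g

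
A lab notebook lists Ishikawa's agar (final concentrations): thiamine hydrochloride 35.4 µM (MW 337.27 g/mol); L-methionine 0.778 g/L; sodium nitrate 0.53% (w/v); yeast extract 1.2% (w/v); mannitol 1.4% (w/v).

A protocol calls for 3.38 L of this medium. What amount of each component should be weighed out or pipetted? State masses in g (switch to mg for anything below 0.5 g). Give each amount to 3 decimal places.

thiamine hydrochloride 40.355 mg; L-methionine 2.630 g; sodium nitrate 17.914 g; yeast extract 40.560 g; mannitol 47.320 g

Working volume: 3.38 L.
thiamine hydrochloride: 35.4 µmol/L × 337.27 g/mol × 3.38 L ÷ 1000 = 40.355 mg
L-methionine: 0.778 g/L × 3.38 L = 2.630 g
sodium nitrate: 0.53% w/v = 5.3 g/L → 5.3 × 3.38 L = 17.914 g
yeast extract: 1.2 g per 100 mL × 3380 mL ÷ 100 = 40.560 g
mannitol: 1.4% w/v = 14 g/L → 14 × 3.38 L = 47.320 g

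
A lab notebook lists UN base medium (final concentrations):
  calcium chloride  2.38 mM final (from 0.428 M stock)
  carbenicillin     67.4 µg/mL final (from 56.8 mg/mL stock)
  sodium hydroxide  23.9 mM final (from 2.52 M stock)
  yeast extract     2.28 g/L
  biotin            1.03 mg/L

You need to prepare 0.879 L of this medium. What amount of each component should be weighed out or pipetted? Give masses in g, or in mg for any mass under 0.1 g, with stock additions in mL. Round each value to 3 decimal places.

calcium chloride 4.888 mL; carbenicillin 1.043 mL; sodium hydroxide 8.337 mL; yeast extract 2.004 g; biotin 0.905 mg

Scale factor relative to 1 L: 0.879.
calcium chloride: C1V1 = C2V2 → 2.38 mM × 879 mL ÷ 428 mM = 4.888 mL
carbenicillin: dilute stock: 67.4 µg/mL × 879 mL ÷ 56800 µg/mL = 1.043 mL
sodium hydroxide: dilute stock: 23.9 mM × 879 mL ÷ 2520 mM = 8.337 mL
yeast extract: 2.28 g/L × 0.879 L = 2.004 g
biotin: 1.03 mg/L × 0.879 L = 0.905 mg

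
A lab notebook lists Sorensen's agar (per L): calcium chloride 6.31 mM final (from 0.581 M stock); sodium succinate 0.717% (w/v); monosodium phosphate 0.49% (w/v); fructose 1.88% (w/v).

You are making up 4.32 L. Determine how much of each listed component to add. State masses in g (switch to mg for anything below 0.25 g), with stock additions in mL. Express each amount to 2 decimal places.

Scale factor relative to 1 L: 4.32.
calcium chloride: C1V1 = C2V2 → 6.31 mM × 4320 mL ÷ 581 mM = 46.92 mL
sodium succinate: 0.717 g per 100 mL × 4320 mL ÷ 100 = 30.97 g
monosodium phosphate: 0.49 g per 100 mL × 4320 mL ÷ 100 = 21.17 g
fructose: 1.88 g per 100 mL × 4320 mL ÷ 100 = 81.22 g

calcium chloride 46.92 mL; sodium succinate 30.97 g; monosodium phosphate 21.17 g; fructose 81.22 g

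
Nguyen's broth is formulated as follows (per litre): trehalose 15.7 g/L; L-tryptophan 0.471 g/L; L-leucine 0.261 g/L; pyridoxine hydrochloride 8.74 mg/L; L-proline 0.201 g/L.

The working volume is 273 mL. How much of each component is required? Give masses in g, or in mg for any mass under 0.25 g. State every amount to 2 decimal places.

Scale factor relative to 1 L: 0.273.
trehalose: 15.7 g/L × 0.273 L = 4.29 g
L-tryptophan: 0.471 g/L × 0.273 L = 0.128583 g = 128.58 mg
L-leucine: 0.261 g/L × 0.273 L = 0.071253 g = 71.25 mg
pyridoxine hydrochloride: 8.74 mg/L × 0.273 L = 2.39 mg
L-proline: 0.201 g/L × 0.273 L = 0.054873 g = 54.87 mg

trehalose 4.29 g; L-tryptophan 128.58 mg; L-leucine 71.25 mg; pyridoxine hydrochloride 2.39 mg; L-proline 54.87 mg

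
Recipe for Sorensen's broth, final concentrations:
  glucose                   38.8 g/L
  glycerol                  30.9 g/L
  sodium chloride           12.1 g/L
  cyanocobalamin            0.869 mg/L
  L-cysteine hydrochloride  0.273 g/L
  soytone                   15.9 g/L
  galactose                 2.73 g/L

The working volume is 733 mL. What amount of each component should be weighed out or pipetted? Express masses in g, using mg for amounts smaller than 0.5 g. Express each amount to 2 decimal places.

glucose 28.44 g; glycerol 22.65 g; sodium chloride 8.87 g; cyanocobalamin 0.64 mg; L-cysteine hydrochloride 200.11 mg; soytone 11.65 g; galactose 2.00 g

Target volume = 733 mL = 0.733 L.
glucose: 38.8 g/L × 0.733 L = 28.44 g
glycerol: 30.9 g/L × 0.733 L = 22.65 g
sodium chloride: 12.1 g/L × 0.733 L = 8.87 g
cyanocobalamin: 0.869 mg/L × 0.733 L = 0.64 mg
L-cysteine hydrochloride: 0.273 g/L × 0.733 L = 0.200109 g = 200.11 mg
soytone: 15.9 g/L × 0.733 L = 11.65 g
galactose: 2.73 g/L × 0.733 L = 2.00 g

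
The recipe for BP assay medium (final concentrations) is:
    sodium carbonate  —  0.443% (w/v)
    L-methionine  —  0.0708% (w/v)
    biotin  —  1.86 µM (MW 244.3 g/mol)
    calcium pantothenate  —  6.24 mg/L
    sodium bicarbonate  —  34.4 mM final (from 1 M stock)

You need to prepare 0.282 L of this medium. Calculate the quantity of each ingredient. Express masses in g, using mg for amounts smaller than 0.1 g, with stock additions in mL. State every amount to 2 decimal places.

Scale factor relative to 1 L: 0.282.
sodium carbonate: 0.443% w/v = 4.43 g/L → 4.43 × 0.282 L = 1.25 g
L-methionine: 0.0708% w/v = 0.708 g/L → 0.708 × 0.282 L = 0.20 g
biotin: 1.86 µmol/L × 244.3 g/mol × 0.282 L ÷ 1000 = 0.13 mg
calcium pantothenate: 6.24 mg/L × 0.282 L = 1.76 mg
sodium bicarbonate: dilute stock: 34.4 mM × 282 mL ÷ 1000 mM = 9.70 mL

sodium carbonate 1.25 g; L-methionine 0.20 g; biotin 0.13 mg; calcium pantothenate 1.76 mg; sodium bicarbonate 9.70 mL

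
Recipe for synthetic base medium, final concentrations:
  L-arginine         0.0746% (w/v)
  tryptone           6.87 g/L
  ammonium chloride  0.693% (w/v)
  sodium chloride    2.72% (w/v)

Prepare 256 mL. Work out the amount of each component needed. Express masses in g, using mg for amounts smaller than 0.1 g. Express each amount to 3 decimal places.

Target volume = 256 mL = 0.256 L.
L-arginine: 0.0746% w/v = 0.746 g/L → 0.746 × 0.256 L = 0.191 g
tryptone: 6.87 g/L × 0.256 L = 1.759 g
ammonium chloride: 0.693% w/v = 6.93 g/L → 6.93 × 0.256 L = 1.774 g
sodium chloride: 2.72 g per 100 mL × 256 mL ÷ 100 = 6.963 g

L-arginine 0.191 g; tryptone 1.759 g; ammonium chloride 1.774 g; sodium chloride 6.963 g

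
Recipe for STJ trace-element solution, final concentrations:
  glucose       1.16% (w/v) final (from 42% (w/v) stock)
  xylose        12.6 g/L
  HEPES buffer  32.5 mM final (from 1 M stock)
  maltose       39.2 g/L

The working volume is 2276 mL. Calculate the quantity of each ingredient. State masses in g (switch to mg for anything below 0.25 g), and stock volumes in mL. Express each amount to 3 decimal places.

Target volume = 2276 mL = 2.276 L.
glucose: V = C2·V2/C1 = 1.16% ÷ 42% × 2276 mL = 62.861 mL
xylose: 12.6 g/L × 2.276 L = 28.678 g
HEPES buffer: V = C2·V2/C1 = 32.5 mM × 2276 mL ÷ 1000 mM = 73.970 mL
maltose: 39.2 g/L × 2.276 L = 89.219 g

glucose 62.861 mL; xylose 28.678 g; HEPES buffer 73.970 mL; maltose 89.219 g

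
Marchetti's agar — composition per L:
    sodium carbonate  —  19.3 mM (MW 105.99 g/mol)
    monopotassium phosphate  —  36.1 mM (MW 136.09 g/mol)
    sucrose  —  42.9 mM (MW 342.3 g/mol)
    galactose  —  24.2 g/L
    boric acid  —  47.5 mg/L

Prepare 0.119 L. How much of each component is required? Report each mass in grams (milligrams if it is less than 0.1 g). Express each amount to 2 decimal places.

Scale factor relative to 1 L: 0.119.
sodium carbonate: 19.3 mmol/L × 105.99 g/mol × 0.119 L ÷ 1000 = 0.24 g
monopotassium phosphate: 36.1 mmol/L × 136.09 g/mol × 0.119 L ÷ 1000 = 0.58 g
sucrose: 42.9 mmol/L × 342.3 g/mol × 0.119 L ÷ 1000 = 1.75 g
galactose: 24.2 g/L × 0.119 L = 2.88 g
boric acid: 47.5 mg/L × 0.119 L = 5.65 mg

sodium carbonate 0.24 g; monopotassium phosphate 0.58 g; sucrose 1.75 g; galactose 2.88 g; boric acid 5.65 mg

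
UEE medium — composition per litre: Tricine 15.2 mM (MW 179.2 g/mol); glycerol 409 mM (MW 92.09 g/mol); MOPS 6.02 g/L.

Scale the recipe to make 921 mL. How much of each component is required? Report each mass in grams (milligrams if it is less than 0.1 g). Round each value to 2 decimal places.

Scale factor relative to 1 L: 0.921.
Tricine: 15.2 mmol/L × 179.2 g/mol × 0.921 L ÷ 1000 = 2.51 g
glycerol: 409 mmol/L × 92.09 g/mol × 0.921 L ÷ 1000 = 34.69 g
MOPS: 6.02 g/L × 0.921 L = 5.54 g

Tricine 2.51 g; glycerol 34.69 g; MOPS 5.54 g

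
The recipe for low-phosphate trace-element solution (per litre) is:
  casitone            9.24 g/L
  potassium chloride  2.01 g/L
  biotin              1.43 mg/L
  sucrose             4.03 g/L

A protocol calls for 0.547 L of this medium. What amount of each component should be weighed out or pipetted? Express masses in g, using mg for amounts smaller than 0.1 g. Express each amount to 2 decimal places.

casitone 5.05 g; potassium chloride 1.10 g; biotin 0.78 mg; sucrose 2.20 g

Working volume: 0.547 L.
casitone: 9.24 g/L × 0.547 L = 5.05 g
potassium chloride: 2.01 g/L × 0.547 L = 1.10 g
biotin: 1.43 mg/L × 0.547 L = 0.78 mg
sucrose: 4.03 g/L × 0.547 L = 2.20 g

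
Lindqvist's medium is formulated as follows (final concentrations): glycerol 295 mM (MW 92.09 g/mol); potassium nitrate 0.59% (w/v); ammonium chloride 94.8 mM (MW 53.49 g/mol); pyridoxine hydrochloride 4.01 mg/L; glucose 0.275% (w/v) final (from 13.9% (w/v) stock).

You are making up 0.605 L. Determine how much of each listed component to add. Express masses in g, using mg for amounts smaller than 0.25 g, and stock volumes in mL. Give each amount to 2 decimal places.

Working volume: 0.605 L.
glycerol: 295 mmol/L × 92.09 g/mol × 0.605 L ÷ 1000 = 16.44 g
potassium nitrate: 0.59 g per 100 mL × 605 mL ÷ 100 = 3.57 g
ammonium chloride: 94.8 mmol/L × 53.49 g/mol × 0.605 L ÷ 1000 = 3.07 g
pyridoxine hydrochloride: 4.01 mg/L × 0.605 L = 2.43 mg
glucose: V = C2·V2/C1 = 0.275% ÷ 13.9% × 605 mL = 11.97 mL

glycerol 16.44 g; potassium nitrate 3.57 g; ammonium chloride 3.07 g; pyridoxine hydrochloride 2.43 mg; glucose 11.97 mL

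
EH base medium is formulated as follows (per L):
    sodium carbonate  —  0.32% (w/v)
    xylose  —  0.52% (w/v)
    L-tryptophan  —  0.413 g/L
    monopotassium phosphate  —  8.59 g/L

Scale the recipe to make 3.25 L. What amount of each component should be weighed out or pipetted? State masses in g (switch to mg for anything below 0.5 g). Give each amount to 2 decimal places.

sodium carbonate 10.40 g; xylose 16.90 g; L-tryptophan 1.34 g; monopotassium phosphate 27.92 g

Working volume: 3.25 L.
sodium carbonate: 0.32% w/v = 3.2 g/L → 3.2 × 3.25 L = 10.40 g
xylose: 0.52% w/v = 5.2 g/L → 5.2 × 3.25 L = 16.90 g
L-tryptophan: 0.413 g/L × 3.25 L = 1.34 g
monopotassium phosphate: 8.59 g/L × 3.25 L = 27.92 g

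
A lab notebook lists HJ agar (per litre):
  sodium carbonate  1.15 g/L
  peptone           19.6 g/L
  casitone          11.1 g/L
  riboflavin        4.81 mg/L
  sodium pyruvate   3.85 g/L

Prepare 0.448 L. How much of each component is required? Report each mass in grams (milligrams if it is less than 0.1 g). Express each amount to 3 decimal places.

sodium carbonate 0.515 g; peptone 8.781 g; casitone 4.973 g; riboflavin 2.155 mg; sodium pyruvate 1.725 g

Working volume: 0.448 L.
sodium carbonate: 1.15 g/L × 0.448 L = 0.515 g
peptone: 19.6 g/L × 0.448 L = 8.781 g
casitone: 11.1 g/L × 0.448 L = 4.973 g
riboflavin: 4.81 mg/L × 0.448 L = 2.155 mg
sodium pyruvate: 3.85 g/L × 0.448 L = 1.725 g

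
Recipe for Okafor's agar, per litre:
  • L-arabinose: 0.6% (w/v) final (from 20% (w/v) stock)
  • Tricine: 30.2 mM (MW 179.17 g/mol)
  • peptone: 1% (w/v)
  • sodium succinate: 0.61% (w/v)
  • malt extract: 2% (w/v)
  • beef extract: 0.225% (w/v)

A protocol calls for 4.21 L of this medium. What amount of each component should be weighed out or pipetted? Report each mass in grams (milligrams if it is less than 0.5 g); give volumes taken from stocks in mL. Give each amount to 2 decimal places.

L-arabinose 126.30 mL; Tricine 22.78 g; peptone 42.10 g; sodium succinate 25.68 g; malt extract 84.20 g; beef extract 9.47 g

Working volume: 4.21 L.
L-arabinose: C1V1 = C2V2 → 0.6% ÷ 20% × 4210 mL = 126.30 mL
Tricine: 30.2 mmol/L × 179.17 g/mol × 4.21 L ÷ 1000 = 22.78 g
peptone: 1% w/v = 10 g/L → 10 × 4.21 L = 42.10 g
sodium succinate: 0.61% w/v = 6.1 g/L → 6.1 × 4.21 L = 25.68 g
malt extract: 2 g per 100 mL × 4210 mL ÷ 100 = 84.20 g
beef extract: 0.225% w/v = 2.25 g/L → 2.25 × 4.21 L = 9.47 g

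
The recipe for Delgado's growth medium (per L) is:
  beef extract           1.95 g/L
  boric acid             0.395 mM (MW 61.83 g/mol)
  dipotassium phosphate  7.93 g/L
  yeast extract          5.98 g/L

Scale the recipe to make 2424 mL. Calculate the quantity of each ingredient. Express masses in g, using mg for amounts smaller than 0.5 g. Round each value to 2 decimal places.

Working volume: 2424 mL = 2.424 L.
beef extract: 1.95 g/L × 2.424 L = 4.73 g
boric acid: 0.395 mmol/L × 61.83 mg/mmol × 2.424 L = 59.20 mg
dipotassium phosphate: 7.93 g/L × 2.424 L = 19.22 g
yeast extract: 5.98 g/L × 2.424 L = 14.50 g

beef extract 4.73 g; boric acid 59.20 mg; dipotassium phosphate 19.22 g; yeast extract 14.50 g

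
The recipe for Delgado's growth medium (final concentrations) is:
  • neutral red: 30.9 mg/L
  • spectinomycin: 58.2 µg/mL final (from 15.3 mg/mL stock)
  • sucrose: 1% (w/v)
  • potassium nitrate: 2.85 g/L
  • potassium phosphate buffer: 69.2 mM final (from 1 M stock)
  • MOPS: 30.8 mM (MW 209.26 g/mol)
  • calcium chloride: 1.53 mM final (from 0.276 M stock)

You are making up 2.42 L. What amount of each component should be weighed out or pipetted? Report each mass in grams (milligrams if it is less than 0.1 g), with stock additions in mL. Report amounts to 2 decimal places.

Scale factor relative to 1 L: 2.42.
neutral red: 30.9 mg/L × 2.42 L = 74.78 mg
spectinomycin: C1V1 = C2V2 → 58.2 µg/mL × 2420 mL ÷ 15300 µg/mL = 9.21 mL
sucrose: 1 g per 100 mL × 2420 mL ÷ 100 = 24.20 g
potassium nitrate: 2.85 g/L × 2.42 L = 6.90 g
potassium phosphate buffer: V = C2·V2/C1 = 69.2 mM × 2420 mL ÷ 1000 mM = 167.46 mL
MOPS: 30.8 mmol/L × 209.26 g/mol × 2.42 L ÷ 1000 = 15.60 g
calcium chloride: dilute stock: 1.53 mM × 2420 mL ÷ 276 mM = 13.42 mL

neutral red 74.78 mg; spectinomycin 9.21 mL; sucrose 24.20 g; potassium nitrate 6.90 g; potassium phosphate buffer 167.46 mL; MOPS 15.60 g; calcium chloride 13.42 mL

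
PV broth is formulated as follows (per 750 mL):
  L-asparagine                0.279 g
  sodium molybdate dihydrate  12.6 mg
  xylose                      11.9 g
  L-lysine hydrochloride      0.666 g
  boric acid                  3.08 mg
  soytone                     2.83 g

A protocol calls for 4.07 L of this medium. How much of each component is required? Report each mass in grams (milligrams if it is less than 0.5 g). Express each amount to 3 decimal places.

Ratio of target to recipe volume: 4070 / 750 = 5.42667.
L-asparagine: 0.279 g × (4070 mL / 750 mL) = 1.514 g
sodium molybdate dihydrate: 12.6 mg × (4070 mL / 750 mL) = 68.376 mg
xylose: 11.9 g × (4070 mL / 750 mL) = 64.577 g
L-lysine hydrochloride: 0.666 g × (4070 mL / 750 mL) = 3.614 g
boric acid: 3.08 mg × (4070 mL / 750 mL) = 16.714 mg
soytone: 2.83 g × (4070 mL / 750 mL) = 15.357 g

L-asparagine 1.514 g; sodium molybdate dihydrate 68.376 mg; xylose 64.577 g; L-lysine hydrochloride 3.614 g; boric acid 16.714 mg; soytone 15.357 g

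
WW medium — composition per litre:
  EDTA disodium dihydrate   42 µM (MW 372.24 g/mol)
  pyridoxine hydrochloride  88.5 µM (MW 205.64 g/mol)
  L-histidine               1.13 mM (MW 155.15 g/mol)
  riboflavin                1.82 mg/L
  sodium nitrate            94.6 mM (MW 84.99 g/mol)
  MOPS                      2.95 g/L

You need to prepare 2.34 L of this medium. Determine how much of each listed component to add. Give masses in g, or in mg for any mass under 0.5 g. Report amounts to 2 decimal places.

Scale factor relative to 1 L: 2.34.
EDTA disodium dihydrate: 42 µmol/L × 372.24 g/mol × 2.34 L ÷ 1000 = 36.58 mg
pyridoxine hydrochloride: 88.5 µmol/L × 205.64 g/mol × 2.34 L ÷ 1000 = 42.59 mg
L-histidine: 1.13 mmol/L × 155.15 mg/mmol × 2.34 L = 410.25 mg
riboflavin: 1.82 mg/L × 2.34 L = 4.26 mg
sodium nitrate: 94.6 mmol/L × 84.99 g/mol × 2.34 L ÷ 1000 = 18.81 g
MOPS: 2.95 g/L × 2.34 L = 6.90 g

EDTA disodium dihydrate 36.58 mg; pyridoxine hydrochloride 42.59 mg; L-histidine 410.25 mg; riboflavin 4.26 mg; sodium nitrate 18.81 g; MOPS 6.90 g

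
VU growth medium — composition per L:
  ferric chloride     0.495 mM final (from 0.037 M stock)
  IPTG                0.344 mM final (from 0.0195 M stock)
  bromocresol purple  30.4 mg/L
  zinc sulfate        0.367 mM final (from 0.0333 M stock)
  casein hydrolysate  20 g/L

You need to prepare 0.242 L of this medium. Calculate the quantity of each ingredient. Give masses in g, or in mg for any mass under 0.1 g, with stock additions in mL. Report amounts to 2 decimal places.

ferric chloride 3.24 mL; IPTG 4.27 mL; bromocresol purple 7.36 mg; zinc sulfate 2.67 mL; casein hydrolysate 4.84 g

Scale factor relative to 1 L: 0.242.
ferric chloride: dilute stock: 0.495 mM × 242 mL ÷ 37 mM = 3.24 mL
IPTG: C1V1 = C2V2 → 0.344 mM × 242 mL ÷ 19.5 mM = 4.27 mL
bromocresol purple: 30.4 mg/L × 0.242 L = 7.36 mg
zinc sulfate: C1V1 = C2V2 → 0.367 mM × 242 mL ÷ 33.3 mM = 2.67 mL
casein hydrolysate: 20 g/L × 0.242 L = 4.84 g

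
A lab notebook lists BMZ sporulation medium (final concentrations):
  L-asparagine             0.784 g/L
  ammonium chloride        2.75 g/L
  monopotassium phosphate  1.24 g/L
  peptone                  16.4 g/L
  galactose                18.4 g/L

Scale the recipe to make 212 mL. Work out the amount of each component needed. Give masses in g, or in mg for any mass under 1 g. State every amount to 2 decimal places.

L-asparagine 166.21 mg; ammonium chloride 583.00 mg; monopotassium phosphate 262.88 mg; peptone 3.48 g; galactose 3.90 g

Target volume = 212 mL = 0.212 L.
L-asparagine: 0.784 g/L × 0.212 L = 0.166208 g = 166.21 mg
ammonium chloride: 2.75 g/L × 0.212 L = 0.583 g = 583.00 mg
monopotassium phosphate: 1.24 g/L × 0.212 L = 0.26288 g = 262.88 mg
peptone: 16.4 g/L × 0.212 L = 3.48 g
galactose: 18.4 g/L × 0.212 L = 3.90 g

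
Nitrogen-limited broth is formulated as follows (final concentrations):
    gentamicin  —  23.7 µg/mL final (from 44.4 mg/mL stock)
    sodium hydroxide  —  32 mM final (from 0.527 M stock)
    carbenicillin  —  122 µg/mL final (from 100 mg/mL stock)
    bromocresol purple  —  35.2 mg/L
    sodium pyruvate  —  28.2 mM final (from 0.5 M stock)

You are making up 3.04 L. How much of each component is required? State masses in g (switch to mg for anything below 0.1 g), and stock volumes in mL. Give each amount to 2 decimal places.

Working volume: 3.04 L.
gentamicin: dilute stock: 23.7 µg/mL × 3040 mL ÷ 44400 µg/mL = 1.62 mL
sodium hydroxide: C1V1 = C2V2 → 32 mM × 3040 mL ÷ 527 mM = 184.59 mL
carbenicillin: C1V1 = C2V2 → 122 µg/mL × 3040 mL ÷ 100000 µg/mL = 3.71 mL
bromocresol purple: 35.2 mg/L × 3.04 L = 107.008 mg = 0.11 g
sodium pyruvate: dilute stock: 28.2 mM × 3040 mL ÷ 500 mM = 171.46 mL

gentamicin 1.62 mL; sodium hydroxide 184.59 mL; carbenicillin 3.71 mL; bromocresol purple 0.11 g; sodium pyruvate 171.46 mL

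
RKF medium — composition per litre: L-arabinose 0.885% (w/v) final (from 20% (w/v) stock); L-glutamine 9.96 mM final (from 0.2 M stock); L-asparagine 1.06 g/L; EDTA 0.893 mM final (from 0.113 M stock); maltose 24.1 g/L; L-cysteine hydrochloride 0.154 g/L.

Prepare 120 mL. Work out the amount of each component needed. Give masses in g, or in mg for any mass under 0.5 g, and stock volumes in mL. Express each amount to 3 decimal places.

Working volume: 120 mL = 0.12 L.
L-arabinose: V = C2·V2/C1 = 0.885% ÷ 20% × 120 mL = 5.310 mL
L-glutamine: C1V1 = C2V2 → 9.96 mM × 120 mL ÷ 200 mM = 5.976 mL
L-asparagine: 1.06 g/L × 0.12 L = 0.1272 g = 127.200 mg
EDTA: C1V1 = C2V2 → 0.893 mM × 120 mL ÷ 113 mM = 0.948 mL
maltose: 24.1 g/L × 0.12 L = 2.892 g
L-cysteine hydrochloride: 0.154 g/L × 0.12 L = 0.01848 g = 18.480 mg

L-arabinose 5.310 mL; L-glutamine 5.976 mL; L-asparagine 127.200 mg; EDTA 0.948 mL; maltose 2.892 g; L-cysteine hydrochloride 18.480 mg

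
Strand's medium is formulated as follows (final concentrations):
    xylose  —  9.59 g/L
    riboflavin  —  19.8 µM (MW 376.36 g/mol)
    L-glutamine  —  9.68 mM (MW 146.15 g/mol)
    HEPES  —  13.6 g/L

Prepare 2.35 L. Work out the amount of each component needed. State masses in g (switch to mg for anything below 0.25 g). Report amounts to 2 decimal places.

Working volume: 2.35 L.
xylose: 9.59 g/L × 2.35 L = 22.54 g
riboflavin: 19.8 µmol/L × 376.36 g/mol × 2.35 L ÷ 1000 = 17.51 mg
L-glutamine: 9.68 mmol/L × 146.15 g/mol × 2.35 L ÷ 1000 = 3.32 g
HEPES: 13.6 g/L × 2.35 L = 31.96 g

xylose 22.54 g; riboflavin 17.51 mg; L-glutamine 3.32 g; HEPES 31.96 g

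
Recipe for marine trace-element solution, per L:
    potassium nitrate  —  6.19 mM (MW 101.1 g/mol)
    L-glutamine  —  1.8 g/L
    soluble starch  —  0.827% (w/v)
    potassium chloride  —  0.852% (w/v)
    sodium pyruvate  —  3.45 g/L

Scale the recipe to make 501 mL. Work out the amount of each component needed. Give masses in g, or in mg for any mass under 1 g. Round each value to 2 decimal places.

potassium nitrate 313.53 mg; L-glutamine 901.80 mg; soluble starch 4.14 g; potassium chloride 4.27 g; sodium pyruvate 1.73 g

Scale factor relative to 1 L: 0.501.
potassium nitrate: 6.19 mmol/L × 101.1 mg/mmol × 0.501 L = 313.53 mg
L-glutamine: 1.8 g/L × 0.501 L = 0.9018 g = 901.80 mg
soluble starch: 0.827% w/v = 8.27 g/L → 8.27 × 0.501 L = 4.14 g
potassium chloride: 0.852 g per 100 mL × 501 mL ÷ 100 = 4.27 g
sodium pyruvate: 3.45 g/L × 0.501 L = 1.73 g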